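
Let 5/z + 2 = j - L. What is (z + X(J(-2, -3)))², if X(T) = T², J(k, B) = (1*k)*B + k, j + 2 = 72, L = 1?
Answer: 1159929/4489 ≈ 258.39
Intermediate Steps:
j = 70 (j = -2 + 72 = 70)
z = 5/67 (z = 5/(-2 + (70 - 1*1)) = 5/(-2 + (70 - 1)) = 5/(-2 + 69) = 5/67 ≈ 0.074627)
J(k, B) = k + B*k (J(k, B) = k*B + k = B*k + k = k + B*k)
(z + X(J(-2, -3)))² = (5/67 + (-2*(1 - 3))²)² = (5/67 + (-2*(-2))²)² = (5/67 + 4²)² = (5/67 + 16)² = (1077/67)² = 1159929/4489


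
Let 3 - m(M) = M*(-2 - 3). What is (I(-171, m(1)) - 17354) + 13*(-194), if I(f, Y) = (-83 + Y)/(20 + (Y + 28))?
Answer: -1113131/56 ≈ -19877.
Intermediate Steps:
m(M) = 3 + 5*M (m(M) = 3 - M*(-2 - 3) = 3 - M*(-5) = 3 - (-5)*M = 3 + 5*M)
I(f, Y) = (-83 + Y)/(48 + Y) (I(f, Y) = (-83 + Y)/(20 + (28 + Y)) = (-83 + Y)/(48 + Y))
(I(-171, m(1)) - 17354) + 13*(-194) = ((-83 + (3 + 5*1))/(48 + (3 + 5*1)) - 17354) + 13*(-194) = ((-83 + (3 + 5))/(48 + (3 + 5)) - 17354) - 2522 = ((-83 + 8)/(48 + 8) - 17354) - 2522 = (-75/56 - 17354) - 2522 = -971899/56 - 2522 = -1113131/56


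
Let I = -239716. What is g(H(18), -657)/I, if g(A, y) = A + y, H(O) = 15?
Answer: 321/119858 ≈ 0.0026782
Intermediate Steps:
g(H(18), -657)/I = (15 - 657)/(-239716) = -642*(-1/239716) = 321/119858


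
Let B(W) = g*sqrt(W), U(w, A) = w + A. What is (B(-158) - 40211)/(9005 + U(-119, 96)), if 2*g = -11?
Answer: -40211/8982 - 11*I*sqrt(158)/17964 ≈ -4.4768 - 0.0076969*I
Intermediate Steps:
g = -11/2 (g = (1/2)*(-11) = -11/2 ≈ -5.5000)
U(w, A) = A + w
B(W) = -11*sqrt(W)/2
(B(-158) - 40211)/(9005 + U(-119, 96)) = (-11*I*sqrt(158)/2 - 40211)/(9005 + (96 - 119)) = (-11*I*sqrt(158)/2 - 40211)/(9005 - 23) = (-11*I*sqrt(158)/2 - 40211)/8982 = (-40211 - 11*I*sqrt(158)/2)*(1/8982) = -40211/8982 - 11*I*sqrt(158)/17964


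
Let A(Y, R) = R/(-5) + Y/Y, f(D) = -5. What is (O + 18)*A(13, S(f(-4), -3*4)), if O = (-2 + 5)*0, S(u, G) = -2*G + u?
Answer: -252/5 ≈ -50.400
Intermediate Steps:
S(u, G) = u - 2*G
A(Y, R) = 1 - R/5 (A(Y, R) = R*(-⅕) + 1 = -R/5 + 1 = 1 - R/5)
O = 0 (O = 3*0 = 0)
(O + 18)*A(13, S(f(-4), -3*4)) = (0 + 18)*(1 - (-5 - (-6)*4)/5) = 18*(1 - (-5 - 2*(-12))/5) = 18*(1 - (-5 + 24)/5) = 18*(1 - ⅕*19) = 18*(1 - 19/5) = 18*(-14/5) = -252/5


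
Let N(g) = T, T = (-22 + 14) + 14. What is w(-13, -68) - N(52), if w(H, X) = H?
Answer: -19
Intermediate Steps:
T = 6 (T = -8 + 14 = 6)
N(g) = 6
w(-13, -68) - N(52) = -13 - 1*6 = -13 - 6 = -19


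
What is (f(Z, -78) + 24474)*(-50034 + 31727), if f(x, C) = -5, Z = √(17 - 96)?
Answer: -447953983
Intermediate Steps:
Z = I*√79 (Z = √(-79) = I*√79 ≈ 8.8882*I)
(f(Z, -78) + 24474)*(-50034 + 31727) = (-5 + 24474)*(-50034 + 31727) = 24469*(-18307) = -447953983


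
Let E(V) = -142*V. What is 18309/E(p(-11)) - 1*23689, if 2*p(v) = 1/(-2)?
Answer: -1645301/71 ≈ -23173.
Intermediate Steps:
p(v) = -¼ (p(v) = (½)/(-2) = (½)*(-½) = -¼)
18309/E(p(-11)) - 1*23689 = 18309/((-142*(-¼))) - 1*23689 = 18309/(71/2) - 23689 = 18309*(2/71) - 23689 = 36618/71 - 23689 = -1645301/71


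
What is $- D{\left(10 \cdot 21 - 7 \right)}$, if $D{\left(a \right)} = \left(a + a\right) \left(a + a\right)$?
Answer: $-164836$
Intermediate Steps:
$D{\left(a \right)} = 4 a^{2}$ ($D{\left(a \right)} = 2 a 2 a = 4 a^{2}$)
$- D{\left(10 \cdot 21 - 7 \right)} = - 4 \left(10 \cdot 21 - 7\right)^{2} = - 4 \left(210 - 7\right)^{2} = - 4 \cdot 203^{2} = - 4 \cdot 41209 = \left(-1\right) 164836 = -164836$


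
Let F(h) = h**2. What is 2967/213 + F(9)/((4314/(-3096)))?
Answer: -2256425/51049 ≈ -44.201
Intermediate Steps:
2967/213 + F(9)/((4314/(-3096))) = 2967/213 + 9**2/((4314/(-3096))) = 2967*(1/213) + 81/((4314*(-1/3096))) = 989/71 + 81/(-719/516) = 989/71 + 81*(-516/719) = 989/71 - 41796/719 = -2256425/51049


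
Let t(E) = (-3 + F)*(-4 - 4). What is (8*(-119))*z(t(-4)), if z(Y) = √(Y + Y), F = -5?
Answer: -7616*√2 ≈ -10771.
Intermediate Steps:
t(E) = 64 (t(E) = (-3 - 5)*(-4 - 4) = -8*(-8) = 64)
z(Y) = √2*√Y (z(Y) = √(2*Y) = √2*√Y)
(8*(-119))*z(t(-4)) = (8*(-119))*(√2*√64) = -952*√2*8 = -7616*√2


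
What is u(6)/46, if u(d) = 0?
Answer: 0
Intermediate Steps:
u(6)/46 = 0/46 = (1/46)*0 = 0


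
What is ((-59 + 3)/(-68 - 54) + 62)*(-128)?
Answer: -487680/61 ≈ -7994.8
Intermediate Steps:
((-59 + 3)/(-68 - 54) + 62)*(-128) = (-56/(-122) + 62)*(-128) = (-56*(-1/122) + 62)*(-128) = (28/61 + 62)*(-128) = (3810/61)*(-128) = -487680/61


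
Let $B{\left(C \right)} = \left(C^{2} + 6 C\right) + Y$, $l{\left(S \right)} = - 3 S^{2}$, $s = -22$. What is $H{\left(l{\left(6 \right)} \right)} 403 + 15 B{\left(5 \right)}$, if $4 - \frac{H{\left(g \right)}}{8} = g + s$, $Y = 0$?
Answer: $432841$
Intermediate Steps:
$B{\left(C \right)} = C^{2} + 6 C$ ($B{\left(C \right)} = \left(C^{2} + 6 C\right) + 0 = C^{2} + 6 C$)
$H{\left(g \right)} = 208 - 8 g$ ($H{\left(g \right)} = 32 - 8 \left(g - 22\right) = 32 - 8 \left(-22 + g\right) = 32 - \left(-176 + 8 g\right) = 208 - 8 g$)
$H{\left(l{\left(6 \right)} \right)} 403 + 15 B{\left(5 \right)} = \left(208 - 8 \left(- 3 \cdot 6^{2}\right)\right) 403 + 15 \cdot 5 \left(6 + 5\right) = \left(208 - 8 \left(\left(-3\right) 36\right)\right) 403 + 15 \cdot 5 \cdot 11 = \left(208 - -864\right) 403 + 15 \cdot 55 = \left(208 + 864\right) 403 + 825 = 1072 \cdot 403 + 825 = 432016 + 825 = 432841$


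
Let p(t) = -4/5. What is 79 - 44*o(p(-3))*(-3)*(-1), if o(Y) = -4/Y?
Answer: -581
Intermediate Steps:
p(t) = -⅘ (p(t) = -4*⅕ = -⅘)
79 - 44*o(p(-3))*(-3)*(-1) = 79 - 44*-4/(-⅘)*(-3)*(-1) = 79 - 44*-4*(-5/4)*(-3)*(-1) = 79 - 44*5*(-3)*(-1) = 79 - (-660)*(-1) = 79 - 44*15 = 79 - 660 = -581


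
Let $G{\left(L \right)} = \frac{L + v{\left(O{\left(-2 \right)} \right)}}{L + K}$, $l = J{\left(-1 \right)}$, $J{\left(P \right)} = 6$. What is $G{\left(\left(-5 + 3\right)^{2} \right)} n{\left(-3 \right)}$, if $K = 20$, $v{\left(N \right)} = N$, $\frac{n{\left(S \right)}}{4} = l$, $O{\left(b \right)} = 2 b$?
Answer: $0$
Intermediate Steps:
$l = 6$
$n{\left(S \right)} = 24$ ($n{\left(S \right)} = 4 \cdot 6 = 24$)
$G{\left(L \right)} = \frac{-4 + L}{20 + L}$ ($G{\left(L \right)} = \frac{L + 2 \left(-2\right)}{L + 20} = \frac{L - 4}{20 + L} = \frac{-4 + L}{20 + L}$)
$G{\left(\left(-5 + 3\right)^{2} \right)} n{\left(-3 \right)} = \frac{-4 + \left(-5 + 3\right)^{2}}{20 + \left(-5 + 3\right)^{2}} \cdot 24 = \frac{-4 + \left(-2\right)^{2}}{20 + \left(-2\right)^{2}} \cdot 24 = \frac{-4 + 4}{20 + 4} \cdot 24 = \frac{1}{24} \cdot 0 \cdot 24 = 0 \cdot 24 = 0$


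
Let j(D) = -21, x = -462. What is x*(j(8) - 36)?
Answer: 26334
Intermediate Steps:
x*(j(8) - 36) = -462*(-21 - 36) = -462*(-57) = 26334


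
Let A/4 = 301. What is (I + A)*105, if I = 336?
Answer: 161700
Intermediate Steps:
A = 1204 (A = 4*301 = 1204)
(I + A)*105 = (336 + 1204)*105 = 1540*105 = 161700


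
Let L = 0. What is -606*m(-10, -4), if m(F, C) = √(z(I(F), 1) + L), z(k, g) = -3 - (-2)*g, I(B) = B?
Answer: -606*I ≈ -606.0*I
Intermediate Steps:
z(k, g) = -3 + 2*g
m(F, C) = I (m(F, C) = √((-3 + 2*1) + 0) = √((-3 + 2) + 0) = √(-1 + 0) = √(-1) = I)
-606*m(-10, -4) = -606*I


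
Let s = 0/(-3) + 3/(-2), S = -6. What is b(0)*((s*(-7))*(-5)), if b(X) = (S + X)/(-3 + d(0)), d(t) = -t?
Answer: -105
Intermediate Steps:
s = -3/2 (s = 0*(-⅓) + 3*(-½) = 0 - 3/2 = -3/2 ≈ -1.5000)
b(X) = 2 - X/3 (b(X) = (-6 + X)/(-3 - 1*0) = (-6 + X)/(-3 + 0) = (-6 + X)/(-3) = (-6 + X)*(-⅓) = 2 - X/3)
b(0)*((s*(-7))*(-5)) = (2 - ⅓*0)*(-3/2*(-7)*(-5)) = (2 + 0)*((21/2)*(-5)) = 2*(-105/2) = -105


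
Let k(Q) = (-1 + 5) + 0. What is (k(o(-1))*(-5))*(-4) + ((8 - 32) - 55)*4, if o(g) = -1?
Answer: -236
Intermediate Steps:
k(Q) = 4 (k(Q) = 4 + 0 = 4)
(k(o(-1))*(-5))*(-4) + ((8 - 32) - 55)*4 = (4*(-5))*(-4) + ((8 - 32) - 55)*4 = -20*(-4) + (-24 - 55)*4 = 80 - 79*4 = 80 - 316 = -236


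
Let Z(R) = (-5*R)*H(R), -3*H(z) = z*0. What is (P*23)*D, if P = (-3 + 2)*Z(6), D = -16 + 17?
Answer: 0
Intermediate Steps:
H(z) = 0 (H(z) = -z*0/3 = -1/3*0 = 0)
D = 1
Z(R) = 0 (Z(R) = -5*R*0 = 0)
P = 0 (P = (-3 + 2)*0 = -1*0 = 0)
(P*23)*D = (0*23)*1 = 0*1 = 0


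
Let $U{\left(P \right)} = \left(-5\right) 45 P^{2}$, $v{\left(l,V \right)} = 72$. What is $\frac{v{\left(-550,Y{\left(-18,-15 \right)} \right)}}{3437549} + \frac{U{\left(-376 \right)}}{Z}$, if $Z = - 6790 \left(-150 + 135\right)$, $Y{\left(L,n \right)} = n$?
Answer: $- \frac{728980342248}{2334095771} \approx -312.32$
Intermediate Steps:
$Z = 101850$ ($Z = \left(-6790\right) \left(-15\right) = 101850$)
$U{\left(P \right)} = - 225 P^{2}$
$\frac{v{\left(-550,Y{\left(-18,-15 \right)} \right)}}{3437549} + \frac{U{\left(-376 \right)}}{Z} = \frac{72}{3437549} + \frac{\left(-225\right) \left(-376\right)^{2}}{101850} = 72 \cdot \frac{1}{3437549} + \left(-225\right) 141376 \cdot \frac{1}{101850} = \frac{72}{3437549} - \frac{212064}{679} = - \frac{728980342248}{2334095771}$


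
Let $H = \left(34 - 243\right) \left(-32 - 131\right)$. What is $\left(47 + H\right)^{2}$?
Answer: $1163764996$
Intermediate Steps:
$H = 34067$ ($H = \left(-209\right) \left(-163\right) = 34067$)
$\left(47 + H\right)^{2} = \left(47 + 34067\right)^{2} = 34114^{2} = 1163764996$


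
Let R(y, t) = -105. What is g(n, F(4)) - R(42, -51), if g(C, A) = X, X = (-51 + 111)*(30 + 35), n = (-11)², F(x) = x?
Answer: 4005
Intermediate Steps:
n = 121
X = 3900 (X = 60*65 = 3900)
g(C, A) = 3900
g(n, F(4)) - R(42, -51) = 3900 - 1*(-105) = 3900 + 105 = 4005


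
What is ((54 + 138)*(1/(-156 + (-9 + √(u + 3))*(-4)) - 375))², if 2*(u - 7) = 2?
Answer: 4097208409138944/790321 - 6144906240*√11/790321 ≈ 5.1842e+9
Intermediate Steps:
u = 8 (u = 7 + (½)*2 = 7 + 1 = 8)
((54 + 138)*(1/(-156 + (-9 + √(u + 3))*(-4)) - 375))² = ((54 + 138)*(1/(-156 + (-9 + √(8 + 3))*(-4)) - 375))² = (192*(1/(-156 + (-9 + √11)*(-4)) - 375))² = (192*(1/(-156 + (36 - 4*√11)) - 375))² = (192*(1/(-120 - 4*√11) - 375))² = (192*(-375 + 1/(-120 - 4*√11)))² = (-72000 + 192/(-120 - 4*√11))²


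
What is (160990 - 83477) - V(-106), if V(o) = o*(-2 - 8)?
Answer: 76453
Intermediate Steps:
V(o) = -10*o (V(o) = o*(-10) = -10*o)
(160990 - 83477) - V(-106) = (160990 - 83477) - (-10)*(-106) = 77513 - 1*1060 = 77513 - 1060 = 76453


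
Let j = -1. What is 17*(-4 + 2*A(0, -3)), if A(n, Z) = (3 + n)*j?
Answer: -170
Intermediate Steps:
A(n, Z) = -3 - n (A(n, Z) = (3 + n)*(-1) = -3 - n)
17*(-4 + 2*A(0, -3)) = 17*(-4 + 2*(-3 - 1*0)) = 17*(-4 + 2*(-3 + 0)) = 17*(-4 + 2*(-3)) = 17*(-4 - 6) = 17*(-10) = -170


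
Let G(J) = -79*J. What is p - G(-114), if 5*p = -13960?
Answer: -11798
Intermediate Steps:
p = -2792 (p = (⅕)*(-13960) = -2792)
p - G(-114) = -2792 - (-79)*(-114) = -2792 - 1*9006 = -2792 - 9006 = -11798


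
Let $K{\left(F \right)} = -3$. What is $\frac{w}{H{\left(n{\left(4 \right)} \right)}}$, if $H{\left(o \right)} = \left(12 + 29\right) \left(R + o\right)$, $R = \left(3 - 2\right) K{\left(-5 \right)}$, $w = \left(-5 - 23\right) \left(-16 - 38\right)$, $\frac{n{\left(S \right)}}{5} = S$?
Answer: $\frac{1512}{697} \approx 2.1693$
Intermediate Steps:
$n{\left(S \right)} = 5 S$
$w = 1512$ ($w = \left(-5 - 23\right) \left(-54\right) = \left(-28\right) \left(-54\right) = 1512$)
$R = -3$ ($R = \left(3 - 2\right) \left(-3\right) = 1 \left(-3\right) = -3$)
$H{\left(o \right)} = -123 + 41 o$ ($H{\left(o \right)} = \left(12 + 29\right) \left(-3 + o\right) = 41 \left(-3 + o\right) = -123 + 41 o$)
$\frac{w}{H{\left(n{\left(4 \right)} \right)}} = \frac{1512}{-123 + 41 \cdot 5 \cdot 4} = \frac{1512}{-123 + 41 \cdot 20} = \frac{1512}{-123 + 820} = \frac{1512}{697}$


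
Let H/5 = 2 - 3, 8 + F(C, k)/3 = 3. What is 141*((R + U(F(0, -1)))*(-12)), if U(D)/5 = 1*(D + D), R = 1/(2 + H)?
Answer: 254364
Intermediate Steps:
F(C, k) = -15 (F(C, k) = -24 + 3*3 = -24 + 9 = -15)
H = -5 (H = 5*(2 - 3) = 5*(-1) = -5)
R = -⅓ (R = 1/(2 - 5) = 1/(-3) = -⅓ ≈ -0.33333)
U(D) = 10*D (U(D) = 5*(1*(D + D)) = 5*(1*(2*D)) = 5*(2*D) = 10*D)
141*((R + U(F(0, -1)))*(-12)) = 141*((-⅓ + 10*(-15))*(-12)) = 141*((-⅓ - 150)*(-12)) = 141*(-451/3*(-12)) = 141*1804 = 254364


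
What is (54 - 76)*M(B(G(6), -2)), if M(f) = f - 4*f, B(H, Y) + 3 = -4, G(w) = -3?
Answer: -462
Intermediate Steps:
B(H, Y) = -7 (B(H, Y) = -3 - 4 = -7)
M(f) = -3*f
(54 - 76)*M(B(G(6), -2)) = (54 - 76)*(-3*(-7)) = -22*21 = -462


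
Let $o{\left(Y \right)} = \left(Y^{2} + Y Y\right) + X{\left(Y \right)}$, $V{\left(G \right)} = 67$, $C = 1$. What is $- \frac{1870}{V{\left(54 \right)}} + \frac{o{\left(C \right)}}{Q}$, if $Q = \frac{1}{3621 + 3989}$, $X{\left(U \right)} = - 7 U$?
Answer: $- \frac{2551220}{67} \approx -38078.0$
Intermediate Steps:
$o{\left(Y \right)} = - 7 Y + 2 Y^{2}$ ($o{\left(Y \right)} = \left(Y^{2} + Y Y\right) - 7 Y = \left(Y^{2} + Y^{2}\right) - 7 Y = 2 Y^{2} - 7 Y = - 7 Y + 2 Y^{2}$)
$Q = \frac{1}{7610} \approx 0.00013141$
$- \frac{1870}{V{\left(54 \right)}} + \frac{o{\left(C \right)}}{Q} = - \frac{1870}{67} + 1 \left(-7 + 2 \cdot 1\right) \frac{1}{\frac{1}{7610}} = \left(-1870\right) \frac{1}{67} + 1 \left(-7 + 2\right) 7610 = - \frac{1870}{67} + 1 \left(-5\right) 7610 = - \frac{1870}{67} - 38050 = - \frac{2551220}{67}$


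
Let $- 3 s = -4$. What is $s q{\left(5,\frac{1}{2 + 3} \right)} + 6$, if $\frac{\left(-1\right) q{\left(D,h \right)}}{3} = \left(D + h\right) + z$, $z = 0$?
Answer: $- \frac{74}{5} \approx -14.8$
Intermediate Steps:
$s = \frac{4}{3}$ ($s = \left(- \frac{1}{3}\right) \left(-4\right) = \frac{4}{3} \approx 1.3333$)
$q{\left(D,h \right)} = - 3 D - 3 h$ ($q{\left(D,h \right)} = - 3 \left(\left(D + h\right) + 0\right) = - 3 \left(D + h\right) = - 3 D - 3 h$)
$s q{\left(5,\frac{1}{2 + 3} \right)} + 6 = \frac{4 \left(\left(-3\right) 5 - \frac{3}{2 + 3}\right)}{3} + 6 = \frac{4 \left(-15 - \frac{3}{5}\right)}{3} + 6 = \frac{4}{3} \left(- \frac{78}{5}\right) + 6 = - \frac{104}{5} + 6 = - \frac{74}{5}$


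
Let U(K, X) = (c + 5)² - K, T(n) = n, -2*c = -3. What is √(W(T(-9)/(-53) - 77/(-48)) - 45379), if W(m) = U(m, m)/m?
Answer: 2*I*√230944263482/4513 ≈ 212.97*I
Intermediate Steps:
c = 3/2 (c = -½*(-3) = 3/2 ≈ 1.5000)
U(K, X) = 169/4 - K (U(K, X) = (3/2 + 5)² - K = (13/2)² - K = 169/4 - K)
W(m) = (169/4 - m)/m
√(W(T(-9)/(-53) - 77/(-48)) - 45379) = √((169/4 - (-9/(-53) - 77/(-48)))/(-9/(-53) - 77/(-48)) - 45379) = √((169/4 - (-9*(-1/53) - 77*(-1/48)))/(-9*(-1/53) - 77*(-1/48)) - 45379) = √((169/4 - (9/53 + 77/48))/(9/53 + 77/48) - 45379) = √((169/4 - 1*4513/2544)/(4513/2544) - 45379) = √(2544*(169/4 - 4513/2544)/4513 - 45379) = √((2544/4513)*(102971/2544) - 45379) = √(102971/4513 - 45379) = √(-204692456/4513) = 2*I*√230944263482/4513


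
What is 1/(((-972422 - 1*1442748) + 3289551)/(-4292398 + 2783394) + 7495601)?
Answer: 1509004/11310891017023 ≈ 1.3341e-7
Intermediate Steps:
1/(((-972422 - 1*1442748) + 3289551)/(-4292398 + 2783394) + 7495601) = 1/(((-972422 - 1442748) + 3289551)/(-1509004) + 7495601) = 1/((-2415170 + 3289551)*(-1/1509004) + 7495601) = 1/(874381*(-1/1509004) + 7495601) = 1/(-874381/1509004 + 7495601) = 1/(11310891017023/1509004) = 1509004/11310891017023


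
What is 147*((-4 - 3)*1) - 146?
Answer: -1175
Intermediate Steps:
147*((-4 - 3)*1) - 146 = 147*(-7*1) - 146 = 147*(-7) - 146 = -1029 - 146 = -1175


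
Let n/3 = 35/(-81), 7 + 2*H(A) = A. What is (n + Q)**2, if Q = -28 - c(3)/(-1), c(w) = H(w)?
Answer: 714025/729 ≈ 979.46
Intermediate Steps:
H(A) = -7/2 + A/2
c(w) = -7/2 + w/2
n = -35/27 (n = 3*(35/(-81)) = 3*(35*(-1/81)) = 3*(-35/81) = -35/27 ≈ -1.2963)
Q = -30 (Q = -28 - (-7/2 + (1/2)*3)/(-1) = -28 - (-7/2 + 3/2)*(-1) = -28 - (-2)*(-1) = -28 - 1*2 = -28 - 2 = -30)
(n + Q)**2 = (-35/27 - 30)**2 = (-845/27)**2 = 714025/729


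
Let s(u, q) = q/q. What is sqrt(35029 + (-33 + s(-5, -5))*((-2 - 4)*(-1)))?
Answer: sqrt(34837) ≈ 186.65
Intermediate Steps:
s(u, q) = 1
sqrt(35029 + (-33 + s(-5, -5))*((-2 - 4)*(-1))) = sqrt(35029 + (-33 + 1)*((-2 - 4)*(-1))) = sqrt(35029 - (-192)*(-1)) = sqrt(35029 - 32*6) = sqrt(35029 - 192) = sqrt(34837)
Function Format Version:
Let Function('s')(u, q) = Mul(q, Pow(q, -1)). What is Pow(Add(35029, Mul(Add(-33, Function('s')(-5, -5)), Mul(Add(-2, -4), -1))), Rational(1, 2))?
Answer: Pow(34837, Rational(1, 2)) ≈ 186.65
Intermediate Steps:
Function('s')(u, q) = 1
Pow(Add(35029, Mul(Add(-33, Function('s')(-5, -5)), Mul(Add(-2, -4), -1))), Rational(1, 2)) = Pow(Add(35029, Mul(Add(-33, 1), Mul(Add(-2, -4), -1))), Rational(1, 2)) = Pow(Add(35029, Mul(-32, Mul(-6, -1))), Rational(1, 2)) = Pow(Add(35029, Mul(-32, 6)), Rational(1, 2)) = Pow(Add(35029, -192), Rational(1, 2)) = Pow(34837, Rational(1, 2))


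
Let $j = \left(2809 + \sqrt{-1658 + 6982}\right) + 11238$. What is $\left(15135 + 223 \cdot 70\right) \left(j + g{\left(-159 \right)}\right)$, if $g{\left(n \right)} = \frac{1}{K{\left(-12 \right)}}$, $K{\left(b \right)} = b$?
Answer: $\frac{5182469435}{12} + 676390 \sqrt{11} \approx 4.3412 \cdot 10^{8}$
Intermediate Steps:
$j = 14047 + 22 \sqrt{11}$ ($j = \left(2809 + \sqrt{5324}\right) + 11238 = \left(2809 + 22 \sqrt{11}\right) + 11238 = 14047 + 22 \sqrt{11} \approx 14120.0$)
$g{\left(n \right)} = - \frac{1}{12}$ ($g{\left(n \right)} = \frac{1}{-12} = - \frac{1}{12}$)
$\left(15135 + 223 \cdot 70\right) \left(j + g{\left(-159 \right)}\right) = \left(15135 + 223 \cdot 70\right) \left(\left(14047 + 22 \sqrt{11}\right) - \frac{1}{12}\right) = \left(15135 + 15610\right) \left(\frac{168563}{12} + 22 \sqrt{11}\right) = 30745 \left(\frac{168563}{12} + 22 \sqrt{11}\right) = \frac{5182469435}{12} + 676390 \sqrt{11}$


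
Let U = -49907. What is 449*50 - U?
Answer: 72357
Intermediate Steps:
449*50 - U = 449*50 - 1*(-49907) = 22450 + 49907 = 72357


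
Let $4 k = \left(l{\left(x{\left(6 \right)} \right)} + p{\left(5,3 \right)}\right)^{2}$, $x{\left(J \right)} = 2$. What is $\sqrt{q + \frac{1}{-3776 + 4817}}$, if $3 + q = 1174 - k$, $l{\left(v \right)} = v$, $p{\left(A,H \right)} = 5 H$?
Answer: $\frac{\sqrt{4762782159}}{2082} \approx 33.147$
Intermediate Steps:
$k = \frac{289}{4}$ ($k = \frac{\left(2 + 5 \cdot 3\right)^{2}}{4} = \frac{\left(2 + 15\right)^{2}}{4} = \frac{17^{2}}{4} = \frac{1}{4} \cdot 289 = \frac{289}{4} \approx 72.25$)
$q = \frac{4395}{4}$ ($q = -3 + \left(1174 - \frac{289}{4}\right) = -3 + \frac{4407}{4} = \frac{4395}{4} \approx 1098.8$)
$\sqrt{q + \frac{1}{-3776 + 4817}} = \sqrt{\frac{4395}{4} + \frac{1}{-3776 + 4817}} = \sqrt{\frac{4395}{4} + \frac{1}{1041}} = \sqrt{\frac{4575199}{4164}} = \frac{\sqrt{4762782159}}{2082}$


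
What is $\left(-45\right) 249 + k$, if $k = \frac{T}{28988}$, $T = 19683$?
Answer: $- \frac{324790857}{28988} \approx -11204.0$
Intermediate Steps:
$k = \frac{19683}{28988} \approx 0.679$
$\left(-45\right) 249 + k = \left(-45\right) 249 + \frac{19683}{28988} = -11205 + \frac{19683}{28988} = - \frac{324790857}{28988}$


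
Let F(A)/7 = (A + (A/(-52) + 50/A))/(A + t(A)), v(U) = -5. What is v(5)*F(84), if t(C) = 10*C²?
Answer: -226535/5510232 ≈ -0.041112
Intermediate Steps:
F(A) = 7*(50/A + 51*A/52)/(A + 10*A²) (F(A) = 7*((A + (A/(-52) + 50/A))/(A + 10*A²)) = 7*((A + (A*(-1/52) + 50/A))/(A + 10*A²)) = 7*((A + (-A/52 + 50/A))/(A + 10*A²)) = 7*((A + (50/A - A/52))/(A + 10*A²)) = 7*((50/A + 51*A/52)/(A + 10*A²)) = 7*(50/A + 51*A/52)/(A + 10*A²))
v(5)*F(84) = -35*(2600 + 51*84²)/(52*84²*(1 + 10*84)) = -35*(2600 + 51*7056)/(52*7056*(1 + 840)) = -35*(2600 + 359856)/(52*7056*841) = -35*362456/(52*7056*841) = -5*45307/5510232 = -226535/5510232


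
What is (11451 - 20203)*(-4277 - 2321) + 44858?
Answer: 57790554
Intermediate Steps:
(11451 - 20203)*(-4277 - 2321) + 44858 = -8752*(-6598) + 44858 = 57745696 + 44858 = 57790554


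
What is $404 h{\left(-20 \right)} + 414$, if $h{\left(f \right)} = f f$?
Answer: $162014$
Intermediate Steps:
$h{\left(f \right)} = f^{2}$
$404 h{\left(-20 \right)} + 414 = 404 \left(-20\right)^{2} + 414 = 404 \cdot 400 + 414 = 161600 + 414 = 162014$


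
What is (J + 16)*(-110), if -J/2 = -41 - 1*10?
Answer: -12980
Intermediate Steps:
J = 102 (J = -2*(-41 - 1*10) = -2*(-41 - 10) = -2*(-51) = 102)
(J + 16)*(-110) = (102 + 16)*(-110) = 118*(-110) = -12980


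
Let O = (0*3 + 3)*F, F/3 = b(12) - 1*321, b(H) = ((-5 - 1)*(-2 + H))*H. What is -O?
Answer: 9369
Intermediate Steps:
b(H) = H*(12 - 6*H) (b(H) = (-6*(-2 + H))*H = (12 - 6*H)*H = H*(12 - 6*H))
F = -3123 (F = 3*(6*12*(2 - 1*12) - 1*321) = 3*(6*12*(2 - 12) - 321) = 3*(6*12*(-10) - 321) = 3*(-720 - 321) = 3*(-1041) = -3123)
O = -9369 (O = (0*3 + 3)*(-3123) = (0 + 3)*(-3123) = 3*(-3123) = -9369)
-O = -1*(-9369) = 9369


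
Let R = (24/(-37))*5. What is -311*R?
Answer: 37320/37 ≈ 1008.6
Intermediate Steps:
R = -120/37 (R = (24*(-1/37))*5 = -24/37*5 = -120/37 ≈ -3.2432)
-311*R = -311*(-120/37) = 37320/37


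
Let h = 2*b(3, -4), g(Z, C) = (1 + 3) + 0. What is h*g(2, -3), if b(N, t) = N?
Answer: 24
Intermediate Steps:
g(Z, C) = 4 (g(Z, C) = 4 + 0 = 4)
h = 6 (h = 2*3 = 6)
h*g(2, -3) = 6*4 = 24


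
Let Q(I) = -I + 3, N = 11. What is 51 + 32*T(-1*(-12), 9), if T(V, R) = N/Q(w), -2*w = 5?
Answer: 115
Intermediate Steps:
w = -5/2 (w = -½*5 = -5/2 ≈ -2.5000)
Q(I) = 3 - I
T(V, R) = 2 (T(V, R) = 11/(3 - 1*(-5/2)) = 11/(3 + 5/2) = 11/(11/2) = 11*(2/11) = 2)
51 + 32*T(-1*(-12), 9) = 51 + 32*2 = 51 + 64 = 115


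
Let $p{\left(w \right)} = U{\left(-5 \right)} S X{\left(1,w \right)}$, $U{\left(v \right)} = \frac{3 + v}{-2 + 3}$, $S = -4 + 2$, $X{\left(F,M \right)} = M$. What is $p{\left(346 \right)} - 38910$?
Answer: $-37526$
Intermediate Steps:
$S = -2$
$U{\left(v \right)} = 3 + v$ ($U{\left(v \right)} = \frac{3 + v}{1} = \left(3 + v\right) 1 = 3 + v$)
$p{\left(w \right)} = 4 w$ ($p{\left(w \right)} = \left(3 - 5\right) \left(-2\right) w = \left(-2\right) \left(-2\right) w = 4 w$)
$p{\left(346 \right)} - 38910 = 4 \cdot 346 - 38910 = 1384 - 38910 = -37526$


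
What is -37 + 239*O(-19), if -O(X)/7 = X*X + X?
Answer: -572203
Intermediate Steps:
O(X) = -7*X - 7*X² (O(X) = -7*(X*X + X) = -7*(X² + X) = -7*(X + X²) = -7*X - 7*X²)
-37 + 239*O(-19) = -37 + 239*(-7*(-19)*(1 - 19)) = -37 + 239*(-7*(-19)*(-18)) = -37 + 239*(-2394) = -37 - 572166 = -572203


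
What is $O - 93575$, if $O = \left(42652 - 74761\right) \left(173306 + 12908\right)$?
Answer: $-5979238901$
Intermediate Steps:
$O = -5979145326$ ($O = \left(-32109\right) 186214 = -5979145326$)
$O - 93575 = -5979145326 - 93575 = -5979238901$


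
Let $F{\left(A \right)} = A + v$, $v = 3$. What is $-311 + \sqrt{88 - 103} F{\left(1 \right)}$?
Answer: $-311 + 4 i \sqrt{15} \approx -311.0 + 15.492 i$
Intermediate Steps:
$F{\left(A \right)} = 3 + A$ ($F{\left(A \right)} = A + 3 = 3 + A$)
$-311 + \sqrt{88 - 103} F{\left(1 \right)} = -311 + \sqrt{88 - 103} \left(3 + 1\right) = -311 + \sqrt{-15} \cdot 4 = -311 + i \sqrt{15} \cdot 4 = -311 + 4 i \sqrt{15}$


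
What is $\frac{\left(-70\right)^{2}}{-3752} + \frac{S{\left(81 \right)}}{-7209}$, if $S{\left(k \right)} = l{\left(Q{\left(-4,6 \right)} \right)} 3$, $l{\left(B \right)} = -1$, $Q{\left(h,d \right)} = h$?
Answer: $- \frac{420391}{322002} \approx -1.3056$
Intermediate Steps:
$S{\left(k \right)} = -3$ ($S{\left(k \right)} = \left(-1\right) 3 = -3$)
$\frac{\left(-70\right)^{2}}{-3752} + \frac{S{\left(81 \right)}}{-7209} = \frac{\left(-70\right)^{2}}{-3752} - \frac{3}{-7209} = 4900 \left(- \frac{1}{3752}\right) - - \frac{1}{2403} = - \frac{175}{134} + \frac{1}{2403} = - \frac{420391}{322002}$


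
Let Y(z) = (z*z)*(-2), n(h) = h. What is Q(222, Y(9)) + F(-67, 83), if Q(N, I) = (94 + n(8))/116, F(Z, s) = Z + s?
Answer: 979/58 ≈ 16.879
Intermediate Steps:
Y(z) = -2*z² (Y(z) = z²*(-2) = -2*z²)
Q(N, I) = 51/58 (Q(N, I) = (94 + 8)/116 = 102*(1/116) = 51/58)
Q(222, Y(9)) + F(-67, 83) = 51/58 + (-67 + 83) = 51/58 + 16 = 979/58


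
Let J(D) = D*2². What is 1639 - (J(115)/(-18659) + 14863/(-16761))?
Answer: 512871633638/312743499 ≈ 1639.9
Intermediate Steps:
J(D) = 4*D (J(D) = D*4 = 4*D)
1639 - (J(115)/(-18659) + 14863/(-16761)) = 1639 - ((4*115)/(-18659) + 14863/(-16761)) = 1639 - (460*(-1/18659) + 14863*(-1/16761)) = 1639 - (-460/18659 - 14863/16761) = 1639 - 1*(-285038777/312743499) = 1639 + 285038777/312743499 = 512871633638/312743499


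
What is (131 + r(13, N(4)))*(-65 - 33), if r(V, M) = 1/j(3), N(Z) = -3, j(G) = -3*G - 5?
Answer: -12831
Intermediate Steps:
j(G) = -5 - 3*G
r(V, M) = -1/14 (r(V, M) = 1/(-5 - 3*3) = 1/(-5 - 9) = 1/(-14) = -1/14)
(131 + r(13, N(4)))*(-65 - 33) = (131 - 1/14)*(-65 - 33) = (1833/14)*(-98) = -12831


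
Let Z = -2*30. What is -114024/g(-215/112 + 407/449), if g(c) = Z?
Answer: 9502/5 ≈ 1900.4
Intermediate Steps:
Z = -60
g(c) = -60
-114024/g(-215/112 + 407/449) = -114024/(-60) = -114024*(-1/60) = 9502/5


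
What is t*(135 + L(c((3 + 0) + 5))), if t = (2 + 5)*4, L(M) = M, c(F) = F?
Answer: 4004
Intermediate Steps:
t = 28 (t = 7*4 = 28)
t*(135 + L(c((3 + 0) + 5))) = 28*(135 + ((3 + 0) + 5)) = 28*(135 + (3 + 5)) = 28*(135 + 8) = 28*143 = 4004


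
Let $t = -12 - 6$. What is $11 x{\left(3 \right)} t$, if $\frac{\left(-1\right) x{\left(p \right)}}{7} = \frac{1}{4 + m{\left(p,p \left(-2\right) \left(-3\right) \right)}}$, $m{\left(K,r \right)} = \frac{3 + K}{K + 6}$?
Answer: $297$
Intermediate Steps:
$m{\left(K,r \right)} = \frac{3 + K}{6 + K}$
$x{\left(p \right)} = - \frac{7}{4 + \frac{3 + p}{6 + p}}$
$t = -18$ ($t = -12 - 6 = -18$)
$11 x{\left(3 \right)} t = 11 \frac{7 \left(-6 - 3\right)}{27 + 5 \cdot 3} \left(-18\right) = 11 \frac{7 \left(-6 - 3\right)}{27 + 15} \left(-18\right) = 11 \cdot 7 \cdot \frac{1}{42} \left(-9\right) \left(-18\right) = 11 \left(- \frac{3}{2}\right) \left(-18\right) = \left(- \frac{33}{2}\right) \left(-18\right) = 297$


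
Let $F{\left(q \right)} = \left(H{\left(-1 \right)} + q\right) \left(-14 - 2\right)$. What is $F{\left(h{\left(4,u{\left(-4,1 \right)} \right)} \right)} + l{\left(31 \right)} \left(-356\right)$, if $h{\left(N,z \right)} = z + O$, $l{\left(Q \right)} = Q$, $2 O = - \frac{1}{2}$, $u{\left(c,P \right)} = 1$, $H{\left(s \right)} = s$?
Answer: $-11032$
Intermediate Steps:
$O = - \frac{1}{4}$ ($O = \frac{\left(-1\right) \frac{1}{2}}{2} = \frac{1}{2} \left(- \frac{1}{2}\right) = - \frac{1}{4} \approx -0.25$)
$h{\left(N,z \right)} = - \frac{1}{4} + z$ ($h{\left(N,z \right)} = z - \frac{1}{4} = - \frac{1}{4} + z$)
$F{\left(q \right)} = 16 - 16 q$ ($F{\left(q \right)} = \left(-1 + q\right) \left(-14 - 2\right) = \left(-1 + q\right) \left(-16\right) = 16 - 16 q$)
$F{\left(h{\left(4,u{\left(-4,1 \right)} \right)} \right)} + l{\left(31 \right)} \left(-356\right) = \left(16 - 16 \left(- \frac{1}{4} + 1\right)\right) + 31 \left(-356\right) = \left(16 - 12\right) - 11036 = 4 - 11036 = -11032$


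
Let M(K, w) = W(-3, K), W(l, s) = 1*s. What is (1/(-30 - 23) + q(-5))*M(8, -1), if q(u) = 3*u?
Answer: -6368/53 ≈ -120.15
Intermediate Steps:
W(l, s) = s
M(K, w) = K
(1/(-30 - 23) + q(-5))*M(8, -1) = (1/(-30 - 23) + 3*(-5))*8 = (1/(-53) - 15)*8 = (-1/53 - 15)*8 = -796/53*8 = -6368/53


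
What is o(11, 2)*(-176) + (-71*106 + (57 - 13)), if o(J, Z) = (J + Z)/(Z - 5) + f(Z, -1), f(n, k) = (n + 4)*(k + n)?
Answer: -23326/3 ≈ -7775.3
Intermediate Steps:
f(n, k) = (4 + n)*(k + n)
o(J, Z) = -4 + Z² + 3*Z + (J + Z)/(-5 + Z) (o(J, Z) = (J + Z)/(Z - 5) + (Z² + 4*(-1) + 4*Z - Z) = (J + Z)/(-5 + Z) + (Z² - 4 + 4*Z - Z) = (J + Z)/(-5 + Z) + (-4 + Z² + 3*Z) = -4 + Z² + 3*Z + (J + Z)/(-5 + Z))
o(11, 2)*(-176) + (-71*106 + (57 - 13)) = ((20 + 11 + 2³ - 18*2 - 2*2²)/(-5 + 2))*(-176) + (-71*106 + (57 - 13)) = ((20 + 11 + 8 - 36 - 2*4)/(-3))*(-176) + (-7526 + 44) = -(20 + 11 + 8 - 36 - 8)/3*(-176) - 7482 = -⅓*(-5)*(-176) - 7482 = (5/3)*(-176) - 7482 = -880/3 - 7482 = -23326/3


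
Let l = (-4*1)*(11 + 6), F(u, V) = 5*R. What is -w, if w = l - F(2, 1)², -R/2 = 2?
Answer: 468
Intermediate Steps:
R = -4 (R = -2*2 = -4)
F(u, V) = -20 (F(u, V) = 5*(-4) = -20)
l = -68 (l = -4*17 = -68)
w = -468 (w = -68 - 1*(-20)² = -68 - 1*400 = -68 - 400 = -468)
-w = -1*(-468) = 468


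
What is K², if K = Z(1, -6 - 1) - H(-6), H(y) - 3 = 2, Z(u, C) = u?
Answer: 16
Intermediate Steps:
H(y) = 5 (H(y) = 3 + 2 = 5)
K = -4 (K = 1 - 1*5 = 1 - 5 = -4)
K² = (-4)² = 16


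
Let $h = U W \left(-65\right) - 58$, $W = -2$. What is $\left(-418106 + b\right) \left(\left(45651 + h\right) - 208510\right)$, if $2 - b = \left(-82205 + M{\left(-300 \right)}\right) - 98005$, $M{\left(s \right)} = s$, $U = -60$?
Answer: $40561334898$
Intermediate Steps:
$b = 180512$ ($b = 2 - \left(\left(-82205 - 300\right) - 98005\right) = 2 - \left(-82505 - 98005\right) = 2 - -180510 = 2 + 180510 = 180512$)
$h = -7858$ ($h = - 60 \left(\left(-2\right) \left(-65\right)\right) - 58 = \left(-60\right) 130 - 58 = -7800 - 58 = -7858$)
$\left(-418106 + b\right) \left(\left(45651 + h\right) - 208510\right) = \left(-418106 + 180512\right) \left(\left(45651 - 7858\right) - 208510\right) = - 237594 \left(37793 - 208510\right) = \left(-237594\right) \left(-170717\right) = 40561334898$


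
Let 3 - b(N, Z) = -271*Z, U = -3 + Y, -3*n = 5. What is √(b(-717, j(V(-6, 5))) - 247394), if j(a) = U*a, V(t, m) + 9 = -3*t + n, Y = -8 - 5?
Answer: I*√2512695/3 ≈ 528.38*I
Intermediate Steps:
Y = -13
n = -5/3 (n = -⅓*5 = -5/3 ≈ -1.6667)
V(t, m) = -32/3 - 3*t (V(t, m) = -9 + (-3*t - 5/3) = -9 + (-5/3 - 3*t) = -32/3 - 3*t)
U = -16 (U = -3 - 13 = -16)
j(a) = -16*a
b(N, Z) = 3 + 271*Z (b(N, Z) = 3 - (-271)*Z = 3 + 271*Z)
√(b(-717, j(V(-6, 5))) - 247394) = √((3 + 271*(-16*(-32/3 - 3*(-6)))) - 247394) = √((3 + 271*(-16*(-32/3 + 18))) - 247394) = √((3 + 271*(-16*22/3)) - 247394) = √((3 + 271*(-352/3)) - 247394) = √((3 - 95392/3) - 247394) = √(-95383/3 - 247394) = √(-837565/3) = I*√2512695/3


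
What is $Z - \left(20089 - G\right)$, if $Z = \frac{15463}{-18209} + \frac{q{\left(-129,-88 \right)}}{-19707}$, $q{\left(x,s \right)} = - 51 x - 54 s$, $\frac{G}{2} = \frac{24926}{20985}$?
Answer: $- \frac{50423394735450173}{2510119117185} \approx -20088.0$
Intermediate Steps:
$G = \frac{49852}{20985}$ ($G = 2 \cdot \frac{24926}{20985} = \frac{49852}{20985} \approx 2.3756$)
$q{\left(x,s \right)} = - 54 s - 51 x$
$Z = - \frac{170351840}{119614921}$ ($Z = \frac{15463}{-18209} + \frac{\left(-54\right) \left(-88\right) - -6579}{-19707} = 15463 \left(- \frac{1}{18209}\right) + \left(4752 + 6579\right) \left(- \frac{1}{19707}\right) = - \frac{15463}{18209} + 11331 \left(- \frac{1}{19707}\right) = - \frac{15463}{18209} - \frac{3777}{6569} = - \frac{170351840}{119614921} \approx -1.4242$)
$Z - \left(20089 - G\right) = - \frac{170351840}{119614921} - \left(20089 - \frac{49852}{20985}\right) = - \frac{170351840}{119614921} - \frac{421517813}{20985} = - \frac{50423394735450173}{2510119117185}$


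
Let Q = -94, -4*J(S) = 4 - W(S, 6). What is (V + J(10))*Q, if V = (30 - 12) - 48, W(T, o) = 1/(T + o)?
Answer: 93201/32 ≈ 2912.5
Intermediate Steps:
J(S) = -1 + 1/(4*(6 + S)) (J(S) = -(4 - 1/(S + 6))/4 = -(4 - 1/(6 + S))/4 = -1 + 1/(4*(6 + S)))
V = -30 (V = 18 - 48 = -30)
(V + J(10))*Q = (-30 + (-23/4 - 1*10)/(6 + 10))*(-94) = (-30 + (-23/4 - 10)/16)*(-94) = (-30 + (1/16)*(-63/4))*(-94) = (-30 - 63/64)*(-94) = -1983/64*(-94) = 93201/32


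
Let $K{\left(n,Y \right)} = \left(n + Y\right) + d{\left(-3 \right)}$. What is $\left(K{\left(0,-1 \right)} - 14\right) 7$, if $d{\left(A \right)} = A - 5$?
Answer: $-161$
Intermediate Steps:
$d{\left(A \right)} = -5 + A$
$K{\left(n,Y \right)} = -8 + Y + n$ ($K{\left(n,Y \right)} = \left(n + Y\right) - 8 = \left(Y + n\right) - 8 = -8 + Y + n$)
$\left(K{\left(0,-1 \right)} - 14\right) 7 = \left(\left(-8 - 1 + 0\right) - 14\right) 7 = \left(-9 - 14\right) 7 = \left(-23\right) 7 = -161$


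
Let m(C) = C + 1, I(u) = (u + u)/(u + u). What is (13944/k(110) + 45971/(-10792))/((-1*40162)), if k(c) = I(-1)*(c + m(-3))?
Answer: -12126565/3900854736 ≈ -0.0031087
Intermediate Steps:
I(u) = 1 (I(u) = (2*u)/((2*u)) = (2*u)*(1/(2*u)) = 1)
m(C) = 1 + C
k(c) = -2 + c (k(c) = 1*(c + (1 - 3)) = 1*(c - 2) = 1*(-2 + c) = -2 + c)
(13944/k(110) + 45971/(-10792))/((-1*40162)) = (13944/(-2 + 110) + 45971/(-10792))/((-1*40162)) = (13944/108 + 45971*(-1/10792))/(-40162) = (13944*(1/108) - 45971/10792)*(-1/40162) = (1162/9 - 45971/10792)*(-1/40162) = (12126565/97128)*(-1/40162) = -12126565/3900854736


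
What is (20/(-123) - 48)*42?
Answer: -82936/41 ≈ -2022.8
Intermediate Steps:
(20/(-123) - 48)*42 = (20*(-1/123) - 48)*42 = (-20/123 - 48)*42 = -5924/123*42 = -82936/41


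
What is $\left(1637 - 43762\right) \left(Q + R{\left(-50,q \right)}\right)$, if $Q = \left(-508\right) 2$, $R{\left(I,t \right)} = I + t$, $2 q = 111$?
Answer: $\frac{85134625}{2} \approx 4.2567 \cdot 10^{7}$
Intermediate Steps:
$q = \frac{111}{2}$ ($q = \frac{1}{2} \cdot 111 = \frac{111}{2} \approx 55.5$)
$Q = -1016$
$\left(1637 - 43762\right) \left(Q + R{\left(-50,q \right)}\right) = \left(1637 - 43762\right) \left(-1016 + \left(-50 + \frac{111}{2}\right)\right) = - 42125 \left(-1016 + \frac{11}{2}\right) = \left(-42125\right) \left(- \frac{2021}{2}\right) = \frac{85134625}{2}$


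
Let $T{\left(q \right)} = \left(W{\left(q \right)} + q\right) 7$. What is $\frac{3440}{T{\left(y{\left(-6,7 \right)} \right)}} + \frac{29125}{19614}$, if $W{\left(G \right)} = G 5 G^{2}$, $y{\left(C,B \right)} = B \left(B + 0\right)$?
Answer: $\frac{2857283605}{1923133086} \approx 1.4857$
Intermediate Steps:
$y{\left(C,B \right)} = B^{2}$ ($y{\left(C,B \right)} = B B = B^{2}$)
$W{\left(G \right)} = 5 G^{3}$ ($W{\left(G \right)} = 5 G G^{2} = 5 G^{3}$)
$T{\left(q \right)} = 7 q + 35 q^{3}$ ($T{\left(q \right)} = \left(5 q^{3} + q\right) 7 = \left(q + 5 q^{3}\right) 7 = 7 q + 35 q^{3}$)
$\frac{3440}{T{\left(y{\left(-6,7 \right)} \right)}} + \frac{29125}{19614} = \frac{3440}{7 \cdot 7^{2} + 35 \left(7^{2}\right)^{3}} + \frac{29125}{19614} = \frac{3440}{7 \cdot 49 + 35 \cdot 49^{3}} + 29125 \cdot \frac{1}{19614} = \frac{3440}{343 + 35 \cdot 117649} + \frac{29125}{19614} = \frac{3440}{343 + 4117715} + \frac{29125}{19614} = \frac{3440}{4118058} + \frac{29125}{19614} = 3440 \cdot \frac{1}{4118058} + \frac{29125}{19614} = \frac{1720}{2059029} + \frac{29125}{19614} = \frac{2857283605}{1923133086}$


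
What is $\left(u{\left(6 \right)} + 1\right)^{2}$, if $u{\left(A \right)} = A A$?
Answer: $1369$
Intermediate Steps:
$u{\left(A \right)} = A^{2}$
$\left(u{\left(6 \right)} + 1\right)^{2} = \left(6^{2} + 1\right)^{2} = \left(36 + 1\right)^{2} = 37^{2} = 1369$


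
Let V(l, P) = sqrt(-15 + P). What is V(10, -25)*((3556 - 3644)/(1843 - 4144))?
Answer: 176*I*sqrt(10)/2301 ≈ 0.24188*I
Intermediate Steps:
V(10, -25)*((3556 - 3644)/(1843 - 4144)) = sqrt(-15 - 25)*((3556 - 3644)/(1843 - 4144)) = sqrt(-40)*(-88/(-2301)) = (2*I*sqrt(10))*(-88*(-1/2301)) = (2*I*sqrt(10))*(88/2301) = 176*I*sqrt(10)/2301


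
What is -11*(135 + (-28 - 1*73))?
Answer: -374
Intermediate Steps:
-11*(135 + (-28 - 1*73)) = -11*(135 + (-28 - 73)) = -11*(135 - 101) = -11*34 = -374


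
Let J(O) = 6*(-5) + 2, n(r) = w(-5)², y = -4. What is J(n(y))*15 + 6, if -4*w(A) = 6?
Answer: -414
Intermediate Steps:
w(A) = -3/2 (w(A) = -¼*6 = -3/2)
n(r) = 9/4 (n(r) = (-3/2)² = 9/4)
J(O) = -28 (J(O) = -30 + 2 = -28)
J(n(y))*15 + 6 = -28*15 + 6 = -420 + 6 = -414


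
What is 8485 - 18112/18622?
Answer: 78994779/9311 ≈ 8484.0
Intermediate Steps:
8485 - 18112/18622 = 8485 - 1*9056/9311 = 8485 - 9056/9311 = 78994779/9311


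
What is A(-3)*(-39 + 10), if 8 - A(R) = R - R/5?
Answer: -1508/5 ≈ -301.60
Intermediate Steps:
A(R) = 8 - 4*R/5 (A(R) = 8 - (R - R/5) = 8 - 4*R/5)
A(-3)*(-39 + 10) = (8 - 4/5*(-3))*(-39 + 10) = (8 + 12/5)*(-29) = (52/5)*(-29) = -1508/5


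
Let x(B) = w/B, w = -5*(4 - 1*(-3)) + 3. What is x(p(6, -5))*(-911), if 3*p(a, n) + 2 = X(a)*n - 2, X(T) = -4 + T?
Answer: -43728/7 ≈ -6246.9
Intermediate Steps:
p(a, n) = -4/3 + n*(-4 + a)/3 (p(a, n) = -⅔ + ((-4 + a)*n - 2)/3 = -⅔ + (n*(-4 + a) - 2)/3 = -⅔ + (-2 + n*(-4 + a))/3 = -⅔ + (-⅔ + n*(-4 + a)/3) = -4/3 + n*(-4 + a)/3)
w = -32 (w = -5*(4 + 3) + 3 = -5*7 + 3 = -35 + 3 = -32)
x(B) = -32/B
x(p(6, -5))*(-911) = -32/(-4/3 + (⅓)*(-5)*(-4 + 6))*(-911) = -32/(-4/3 + (⅓)*(-5)*2)*(-911) = -32/(-4/3 - 10/3)*(-911) = -32/(-14/3)*(-911) = -32*(-3/14)*(-911) = (48/7)*(-911) = -43728/7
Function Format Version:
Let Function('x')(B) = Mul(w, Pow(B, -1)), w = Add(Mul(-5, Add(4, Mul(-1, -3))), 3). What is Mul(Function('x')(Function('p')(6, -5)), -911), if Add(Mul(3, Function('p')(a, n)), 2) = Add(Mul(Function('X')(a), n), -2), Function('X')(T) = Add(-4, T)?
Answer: Rational(-43728, 7) ≈ -6246.9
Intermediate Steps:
Function('p')(a, n) = Add(Rational(-4, 3), Mul(Rational(1, 3), n, Add(-4, a))) (Function('p')(a, n) = Add(Rational(-2, 3), Mul(Rational(1, 3), Add(Mul(Add(-4, a), n), -2))) = Add(Rational(-2, 3), Mul(Rational(1, 3), Add(Mul(n, Add(-4, a)), -2))) = Add(Rational(-2, 3), Mul(Rational(1, 3), Add(-2, Mul(n, Add(-4, a))))) = Add(Rational(-2, 3), Add(Rational(-2, 3), Mul(Rational(1, 3), n, Add(-4, a)))) = Add(Rational(-4, 3), Mul(Rational(1, 3), n, Add(-4, a))))
w = -32 (w = Add(Mul(-5, Add(4, 3)), 3) = Add(Mul(-5, 7), 3) = Add(-35, 3) = -32)
Function('x')(B) = Mul(-32, Pow(B, -1))
Mul(Function('x')(Function('p')(6, -5)), -911) = Mul(Mul(-32, Pow(Add(Rational(-4, 3), Mul(Rational(1, 3), -5, Add(-4, 6))), -1)), -911) = Mul(Mul(-32, Pow(Add(Rational(-4, 3), Mul(Rational(1, 3), -5, 2)), -1)), -911) = Mul(Mul(-32, Pow(Add(Rational(-4, 3), Rational(-10, 3)), -1)), -911) = Mul(Mul(-32, Pow(Rational(-14, 3), -1)), -911) = Mul(Mul(-32, Rational(-3, 14)), -911) = Mul(Rational(48, 7), -911) = Rational(-43728, 7)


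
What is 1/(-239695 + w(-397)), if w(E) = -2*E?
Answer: -1/238901 ≈ -4.1858e-6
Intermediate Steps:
1/(-239695 + w(-397)) = 1/(-239695 - 2*(-397)) = 1/(-239695 + 794) = 1/(-238901) = -1/238901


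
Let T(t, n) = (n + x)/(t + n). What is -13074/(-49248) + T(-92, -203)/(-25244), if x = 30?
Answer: 4056387359/15281202960 ≈ 0.26545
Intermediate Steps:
T(t, n) = (30 + n)/(n + t) (T(t, n) = (n + 30)/(t + n) = (30 + n)/(n + t))
-13074/(-49248) + T(-92, -203)/(-25244) = -13074/(-49248) + ((30 - 203)/(-203 - 92))/(-25244) = -13074*(-1/49248) + (-173/(-295))*(-1/25244) = 2179/8208 - 1/295*(-173)*(-1/25244) = 2179/8208 + (173/295)*(-1/25244) = 2179/8208 - 173/7446980 = 4056387359/15281202960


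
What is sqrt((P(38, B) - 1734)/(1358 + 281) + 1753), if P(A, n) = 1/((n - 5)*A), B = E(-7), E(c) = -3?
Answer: sqrt(27183465664971)/124564 ≈ 41.856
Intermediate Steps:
B = -3
P(A, n) = 1/(A*(-5 + n)) (P(A, n) = 1/((-5 + n)*A) = 1/(A*(-5 + n)))
sqrt((P(38, B) - 1734)/(1358 + 281) + 1753) = sqrt((1/(38*(-5 - 3)) - 1734)/(1358 + 281) + 1753) = sqrt(((1/38)/(-8) - 1734)/1639 + 1753) = sqrt(((1/38)*(-1/8) - 1734)*(1/1639) + 1753) = sqrt((-1/304 - 1734)*(1/1639) + 1753) = sqrt(-527137/304*1/1639 + 1753) = sqrt(-527137/498256 + 1753) = sqrt(872915631/498256) = sqrt(27183465664971)/124564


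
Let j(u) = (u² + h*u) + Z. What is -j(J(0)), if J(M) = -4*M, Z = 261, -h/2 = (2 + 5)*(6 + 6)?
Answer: -261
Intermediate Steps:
h = -168 (h = -2*(2 + 5)*(6 + 6) = -14*12 = -2*84 = -168)
j(u) = 261 + u² - 168*u (j(u) = (u² - 168*u) + 261 = 261 + u² - 168*u)
-j(J(0)) = -(261 + (-4*0)² - (-672)*0) = -(261 + 0² - 168*0) = -(261 + 0 + 0) = -1*261 = -261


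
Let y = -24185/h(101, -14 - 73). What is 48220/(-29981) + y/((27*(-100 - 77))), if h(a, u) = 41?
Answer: -8723088095/5874447159 ≈ -1.4849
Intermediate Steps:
y = -24185/41 ≈ -589.88
48220/(-29981) + y/((27*(-100 - 77))) = 48220/(-29981) - 24185*1/(27*(-100 - 77))/41 = 48220*(-1/29981) - 24185/(41*(27*(-177))) = -48220/29981 - 24185/41/(-4779) = -48220/29981 - 24185/41*(-1/4779) = -48220/29981 + 24185/195939 = -8723088095/5874447159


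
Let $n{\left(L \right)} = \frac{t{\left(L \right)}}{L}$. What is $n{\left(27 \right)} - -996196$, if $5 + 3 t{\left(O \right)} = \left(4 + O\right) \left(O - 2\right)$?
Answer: $\frac{80692646}{81} \approx 9.9621 \cdot 10^{5}$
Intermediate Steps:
$t{\left(O \right)} = - \frac{5}{3} + \frac{\left(-2 + O\right) \left(4 + O\right)}{3}$ ($t{\left(O \right)} = - \frac{5}{3} + \frac{\left(4 + O\right) \left(O - 2\right)}{3} = - \frac{5}{3} + \frac{\left(4 + O\right) \left(-2 + O\right)}{3} = - \frac{5}{3} + \frac{\left(-2 + O\right) \left(4 + O\right)}{3}$)
$n{\left(L \right)} = \frac{- \frac{13}{3} + \frac{L^{2}}{3} + \frac{2 L}{3}}{L}$
$n{\left(27 \right)} - -996196 = \frac{-13 + 27^{2} + 2 \cdot 27}{3 \cdot 27} - -996196 = \frac{1}{3} \cdot \frac{1}{27} \left(-13 + 729 + 54\right) + 996196 = \frac{1}{3} \cdot \frac{1}{27} \cdot 770 + 996196 = \frac{770}{81} + 996196 = \frac{80692646}{81}$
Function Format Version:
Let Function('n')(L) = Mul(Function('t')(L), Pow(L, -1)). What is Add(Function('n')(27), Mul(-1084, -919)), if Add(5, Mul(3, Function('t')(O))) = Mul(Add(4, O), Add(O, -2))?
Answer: Rational(80692646, 81) ≈ 9.9621e+5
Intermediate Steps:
Function('t')(O) = Add(Rational(-5, 3), Mul(Rational(1, 3), Add(-2, O), Add(4, O))) (Function('t')(O) = Add(Rational(-5, 3), Mul(Rational(1, 3), Mul(Add(4, O), Add(O, -2)))) = Add(Rational(-5, 3), Mul(Rational(1, 3), Mul(Add(4, O), Add(-2, O)))) = Add(Rational(-5, 3), Mul(Rational(1, 3), Mul(Add(-2, O), Add(4, O)))) = Add(Rational(-5, 3), Mul(Rational(1, 3), Add(-2, O), Add(4, O))))
Function('n')(L) = Mul(Pow(L, -1), Add(Rational(-13, 3), Mul(Rational(1, 3), Pow(L, 2)), Mul(Rational(2, 3), L))) (Function('n')(L) = Mul(Add(Rational(-13, 3), Mul(Rational(1, 3), Pow(L, 2)), Mul(Rational(2, 3), L)), Pow(L, -1)) = Mul(Pow(L, -1), Add(Rational(-13, 3), Mul(Rational(1, 3), Pow(L, 2)), Mul(Rational(2, 3), L))))
Add(Function('n')(27), Mul(-1084, -919)) = Add(Mul(Rational(1, 3), Pow(27, -1), Add(-13, Pow(27, 2), Mul(2, 27))), Mul(-1084, -919)) = Add(Mul(Rational(1, 3), Rational(1, 27), Add(-13, 729, 54)), 996196) = Add(Mul(Rational(1, 3), Rational(1, 27), 770), 996196) = Add(Rational(770, 81), 996196) = Rational(80692646, 81)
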